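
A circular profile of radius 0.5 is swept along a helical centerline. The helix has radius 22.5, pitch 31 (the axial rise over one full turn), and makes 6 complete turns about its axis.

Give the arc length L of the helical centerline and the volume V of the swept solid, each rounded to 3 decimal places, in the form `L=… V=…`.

L=868.384 V=682.027

2πR = 2π·22.5 = 141.371669
per-turn = √(141.371669² + 31²) = √(19985.9489 + 961) = √20946.9489 = 144.730608
L = 6 × 144.730608 = 868.383648
V = π·0.5² × L = 0.785398 × 868.383648 = 682.026923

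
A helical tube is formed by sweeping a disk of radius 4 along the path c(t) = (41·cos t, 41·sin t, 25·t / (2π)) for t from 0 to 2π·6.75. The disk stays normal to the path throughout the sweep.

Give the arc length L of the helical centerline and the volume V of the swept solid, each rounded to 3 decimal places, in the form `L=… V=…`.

L=1747.041 V=87815.837

2πR = 2π·41 = 257.610598
per-turn = √(257.610598² + 25²) = √(66363.2200 + 625) = √66988.2200 = 258.820826
L = 6.75 × 258.820826 = 1747.040576
V = π·4² × L = 50.265482 × 1747.040576 = 87815.837414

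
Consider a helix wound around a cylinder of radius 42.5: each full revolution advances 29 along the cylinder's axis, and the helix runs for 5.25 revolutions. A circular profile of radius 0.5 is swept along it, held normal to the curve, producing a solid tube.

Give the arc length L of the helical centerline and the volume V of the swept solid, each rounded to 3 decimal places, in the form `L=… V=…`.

L=1410.179 V=1107.552

2πR = 2π·42.5 = 267.035376
per-turn = √(267.035376² + 29²) = √(71307.8918 + 841) = √72148.8918 = 268.605457
L = 5.25 × 268.605457 = 1410.178652
V = π·0.5² × L = 0.785398 × 1410.178652 = 1107.551723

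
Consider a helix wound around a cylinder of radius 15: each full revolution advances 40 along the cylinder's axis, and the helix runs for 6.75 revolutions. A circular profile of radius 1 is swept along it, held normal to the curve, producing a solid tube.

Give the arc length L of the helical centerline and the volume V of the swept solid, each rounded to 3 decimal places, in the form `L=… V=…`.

2πR = 2π·15 = 94.247780
per-turn = √(94.247780² + 40²) = √(8882.6440 + 1600) = √10482.6440 = 102.384784
L = 6.75 × 102.384784 = 691.097291
V = π·1² × L = 3.141593 × 691.097291 = 2171.146172

L=691.097 V=2171.146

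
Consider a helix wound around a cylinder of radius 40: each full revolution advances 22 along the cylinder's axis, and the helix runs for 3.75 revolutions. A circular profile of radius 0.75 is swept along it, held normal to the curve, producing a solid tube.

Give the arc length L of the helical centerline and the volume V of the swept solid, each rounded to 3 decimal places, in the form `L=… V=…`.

2πR = 2π·40 = 251.327412
per-turn = √(251.327412² + 22²) = √(63165.4682 + 484) = √63649.4682 = 252.288462
L = 3.75 × 252.288462 = 946.081733
V = π·0.75² × L = 1.767146 × 946.081733 = 1671.864425

L=946.082 V=1671.864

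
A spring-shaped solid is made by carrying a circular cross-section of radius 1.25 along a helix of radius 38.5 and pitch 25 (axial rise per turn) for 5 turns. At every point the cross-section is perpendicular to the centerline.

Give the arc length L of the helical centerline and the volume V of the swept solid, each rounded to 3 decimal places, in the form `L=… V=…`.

L=1215.955 V=5968.806

2πR = 2π·38.5 = 241.902634
per-turn = √(241.902634² + 25²) = √(58516.8845 + 625) = √59141.8845 = 243.191045
L = 5 × 243.191045 = 1215.955226
V = π·1.25² × L = 4.908739 × 1215.955226 = 5968.806259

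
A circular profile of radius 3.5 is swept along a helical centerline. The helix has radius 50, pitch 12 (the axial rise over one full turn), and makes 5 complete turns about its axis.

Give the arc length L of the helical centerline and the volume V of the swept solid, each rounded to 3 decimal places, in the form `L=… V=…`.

L=1571.942 V=60495.411

2πR = 2π·50 = 314.159265
per-turn = √(314.159265² + 12²) = √(98696.0440 + 144) = √98840.0440 = 314.388365
L = 5 × 314.388365 = 1571.941825
V = π·3.5² × L = 38.484510 × 1571.941825 = 60495.410883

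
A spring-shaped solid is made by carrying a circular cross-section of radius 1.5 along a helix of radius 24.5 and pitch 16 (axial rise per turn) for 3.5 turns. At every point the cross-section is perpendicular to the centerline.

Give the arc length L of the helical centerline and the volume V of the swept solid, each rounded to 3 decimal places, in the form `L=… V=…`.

L=541.686 V=3828.950

2πR = 2π·24.5 = 153.938040
per-turn = √(153.938040² + 16²) = √(23696.9202 + 256) = √23952.9202 = 154.767310
L = 3.5 × 154.767310 = 541.685584
V = π·1.5² × L = 7.068583 × 541.685584 = 3828.949766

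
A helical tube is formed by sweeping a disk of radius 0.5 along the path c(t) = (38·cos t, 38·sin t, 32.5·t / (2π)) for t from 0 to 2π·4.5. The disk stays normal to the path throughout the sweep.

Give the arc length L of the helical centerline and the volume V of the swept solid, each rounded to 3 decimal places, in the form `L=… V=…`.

L=1084.333 V=851.633

2πR = 2π·38 = 238.761042
per-turn = √(238.761042² + 32.5²) = √(57006.8350 + 1056.25) = √58063.0850 = 240.962829
L = 4.5 × 240.962829 = 1084.332731
V = π·0.5² × L = 0.785398 × 1084.332731 = 851.632935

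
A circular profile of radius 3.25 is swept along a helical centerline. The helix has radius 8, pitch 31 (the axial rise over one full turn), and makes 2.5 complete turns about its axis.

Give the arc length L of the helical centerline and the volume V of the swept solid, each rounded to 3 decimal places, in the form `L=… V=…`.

2πR = 2π·8 = 50.265482
per-turn = √(50.265482² + 31²) = √(2526.6187 + 961) = √3487.6187 = 59.056064
L = 2.5 × 59.056064 = 147.640161
V = π·3.25² × L = 33.183072 × 147.640161 = 4899.154141

L=147.640 V=4899.154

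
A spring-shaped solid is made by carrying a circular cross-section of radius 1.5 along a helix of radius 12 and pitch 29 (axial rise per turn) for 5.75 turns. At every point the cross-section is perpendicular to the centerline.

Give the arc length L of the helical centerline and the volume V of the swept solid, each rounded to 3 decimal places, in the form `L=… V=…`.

L=464.502 V=3283.373

2πR = 2π·12 = 75.398224
per-turn = √(75.398224² + 29²) = √(5684.8921 + 841) = √6525.8921 = 80.782994
L = 5.75 × 80.782994 = 464.502216
V = π·1.5² × L = 7.068583 × 464.502216 = 3283.372686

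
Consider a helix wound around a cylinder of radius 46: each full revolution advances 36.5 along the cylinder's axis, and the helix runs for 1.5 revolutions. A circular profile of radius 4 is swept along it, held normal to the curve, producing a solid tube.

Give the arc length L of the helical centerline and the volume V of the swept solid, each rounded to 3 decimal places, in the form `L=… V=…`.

2πR = 2π·46 = 289.026524
per-turn = √(289.026524² + 36.5²) = √(83536.3317 + 1332.25) = √84868.5817 = 291.322127
L = 1.5 × 291.322127 = 436.983190
V = π·4² × L = 50.265482 × 436.983190 = 21965.170893

L=436.983 V=21965.171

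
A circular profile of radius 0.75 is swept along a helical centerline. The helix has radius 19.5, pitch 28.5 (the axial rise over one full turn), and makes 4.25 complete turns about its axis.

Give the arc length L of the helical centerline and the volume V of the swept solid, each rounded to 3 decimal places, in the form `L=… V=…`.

L=534.621 V=944.753

2πR = 2π·19.5 = 122.522113
per-turn = √(122.522113² + 28.5²) = √(15011.6683 + 812.25) = √15823.9183 = 125.793157
L = 4.25 × 125.793157 = 534.620916
V = π·0.75² × L = 1.767146 × 534.620916 = 944.753143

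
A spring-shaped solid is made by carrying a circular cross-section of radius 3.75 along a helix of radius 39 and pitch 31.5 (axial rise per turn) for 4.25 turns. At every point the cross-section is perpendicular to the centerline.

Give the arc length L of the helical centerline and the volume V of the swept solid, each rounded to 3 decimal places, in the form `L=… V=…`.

L=1050.007 V=46387.906

2πR = 2π·39 = 245.044227
per-turn = √(245.044227² + 31.5²) = √(60046.6732 + 992.25) = √61038.9232 = 247.060566
L = 4.25 × 247.060566 = 1050.007405
V = π·3.75² × L = 44.178647 × 1050.007405 = 46387.906154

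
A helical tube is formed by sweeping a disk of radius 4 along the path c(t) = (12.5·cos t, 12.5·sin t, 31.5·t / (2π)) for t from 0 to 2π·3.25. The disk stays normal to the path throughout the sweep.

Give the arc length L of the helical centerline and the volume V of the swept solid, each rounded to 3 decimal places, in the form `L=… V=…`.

L=275.019 V=13823.963

2πR = 2π·12.5 = 78.539816
per-turn = √(78.539816² + 31.5²) = √(6168.5028 + 992.25) = √7160.7528 = 84.621231
L = 3.25 × 84.621231 = 275.019001
V = π·4² × L = 50.265482 × 275.019001 = 13823.962772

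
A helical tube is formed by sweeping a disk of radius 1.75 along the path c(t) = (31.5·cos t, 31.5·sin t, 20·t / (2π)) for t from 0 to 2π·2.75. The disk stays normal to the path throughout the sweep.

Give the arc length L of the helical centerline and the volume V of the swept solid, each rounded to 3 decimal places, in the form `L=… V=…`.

2πR = 2π·31.5 = 197.920337
per-turn = √(197.920337² + 20²) = √(39172.4599 + 400) = √39572.4599 = 198.928278
L = 2.75 × 198.928278 = 547.052765
V = π·1.75² × L = 9.621128 × 547.052765 = 5263.264403

L=547.053 V=5263.264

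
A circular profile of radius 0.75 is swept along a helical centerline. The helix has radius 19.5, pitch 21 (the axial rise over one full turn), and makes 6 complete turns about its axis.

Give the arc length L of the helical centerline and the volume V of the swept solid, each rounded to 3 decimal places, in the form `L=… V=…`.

2πR = 2π·19.5 = 122.522113
per-turn = √(122.522113² + 21²) = √(15011.6683 + 441) = √15452.6683 = 124.308762
L = 6 × 124.308762 = 745.852572
V = π·0.75² × L = 1.767146 × 745.852572 = 1318.030290

L=745.853 V=1318.030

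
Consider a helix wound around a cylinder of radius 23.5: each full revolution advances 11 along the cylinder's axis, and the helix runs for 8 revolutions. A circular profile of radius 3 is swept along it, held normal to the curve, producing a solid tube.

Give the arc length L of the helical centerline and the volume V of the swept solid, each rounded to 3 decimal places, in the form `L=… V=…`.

2πR = 2π·23.5 = 147.654855
per-turn = √(147.654855² + 11²) = √(21801.9561 + 121) = √21922.9561 = 148.064027
L = 8 × 148.064027 = 1184.512217
V = π·3² × L = 28.274334 × 1184.512217 = 33491.293906

L=1184.512 V=33491.294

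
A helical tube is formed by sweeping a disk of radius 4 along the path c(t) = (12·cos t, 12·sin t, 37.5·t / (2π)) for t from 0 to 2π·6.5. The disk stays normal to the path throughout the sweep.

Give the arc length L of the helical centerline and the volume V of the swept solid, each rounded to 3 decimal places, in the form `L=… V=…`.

2πR = 2π·12 = 75.398224
per-turn = √(75.398224² + 37.5²) = √(5684.8921 + 1406.25) = √7091.1421 = 84.208920
L = 6.5 × 84.208920 = 547.357977
V = π·4² × L = 50.265482 × 547.357977 = 27513.212801

L=547.358 V=27513.213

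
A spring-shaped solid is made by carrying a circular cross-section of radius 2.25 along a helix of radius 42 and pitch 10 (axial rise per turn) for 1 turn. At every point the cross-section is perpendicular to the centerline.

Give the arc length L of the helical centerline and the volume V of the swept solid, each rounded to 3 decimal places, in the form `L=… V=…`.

2πR = 2π·42 = 263.893783
per-turn = √(263.893783² + 10²) = √(69639.9287 + 100) = √69739.9287 = 264.083185
L = 1 × 264.083185 = 264.083185
V = π·2.25² × L = 15.904313 × 264.083185 = 4200.061583

L=264.083 V=4200.062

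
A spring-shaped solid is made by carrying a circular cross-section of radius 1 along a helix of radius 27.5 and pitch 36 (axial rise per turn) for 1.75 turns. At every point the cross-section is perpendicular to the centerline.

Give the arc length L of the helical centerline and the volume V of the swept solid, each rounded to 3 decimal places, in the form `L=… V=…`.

L=308.872 V=970.349

2πR = 2π·27.5 = 172.787596
per-turn = √(172.787596² + 36²) = √(29855.5533 + 1296) = √31151.5533 = 176.498026
L = 1.75 × 176.498026 = 308.871546
V = π·1² × L = 3.141593 × 308.871546 = 970.348580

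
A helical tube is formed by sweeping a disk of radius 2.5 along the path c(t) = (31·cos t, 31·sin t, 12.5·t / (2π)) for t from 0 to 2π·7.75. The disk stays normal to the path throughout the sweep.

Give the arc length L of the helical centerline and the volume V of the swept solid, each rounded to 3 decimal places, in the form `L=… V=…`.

L=1512.641 V=29700.628

2πR = 2π·31 = 194.778745
per-turn = √(194.778745² + 12.5²) = √(37938.7593 + 156.25) = √38095.0093 = 195.179429
L = 7.75 × 195.179429 = 1512.640571
V = π·2.5² × L = 19.634954 × 1512.640571 = 29700.628159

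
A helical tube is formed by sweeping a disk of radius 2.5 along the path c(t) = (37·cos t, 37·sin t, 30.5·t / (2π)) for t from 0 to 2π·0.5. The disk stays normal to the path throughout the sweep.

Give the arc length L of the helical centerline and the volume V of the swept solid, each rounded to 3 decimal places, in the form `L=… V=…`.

L=117.235 V=2301.904

2πR = 2π·37 = 232.477856
per-turn = √(232.477856² + 30.5²) = √(54045.9537 + 930.25) = √54976.2037 = 234.470049
L = 0.5 × 234.470049 = 117.235024
V = π·2.5² × L = 19.634954 × 117.235024 = 2301.904319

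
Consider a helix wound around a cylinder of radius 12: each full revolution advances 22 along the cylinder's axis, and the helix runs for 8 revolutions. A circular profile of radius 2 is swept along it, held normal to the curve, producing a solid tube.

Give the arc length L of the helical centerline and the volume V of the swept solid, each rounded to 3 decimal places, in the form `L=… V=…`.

L=628.338 V=7895.933

2πR = 2π·12 = 75.398224
per-turn = √(75.398224² + 22²) = √(5684.8921 + 484) = √6168.8921 = 78.542295
L = 8 × 78.542295 = 628.338362
V = π·2² × L = 12.566371 × 628.338362 = 7895.932723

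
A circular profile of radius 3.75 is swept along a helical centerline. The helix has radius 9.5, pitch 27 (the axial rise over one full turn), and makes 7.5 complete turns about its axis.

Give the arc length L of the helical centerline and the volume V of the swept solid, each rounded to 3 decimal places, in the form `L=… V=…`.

L=491.346 V=21707.002

2πR = 2π·9.5 = 59.690260
per-turn = √(59.690260² + 27²) = √(3562.9272 + 729) = √4291.9272 = 65.512802
L = 7.5 × 65.512802 = 491.346013
V = π·3.75² × L = 44.178647 × 491.346013 = 21707.001906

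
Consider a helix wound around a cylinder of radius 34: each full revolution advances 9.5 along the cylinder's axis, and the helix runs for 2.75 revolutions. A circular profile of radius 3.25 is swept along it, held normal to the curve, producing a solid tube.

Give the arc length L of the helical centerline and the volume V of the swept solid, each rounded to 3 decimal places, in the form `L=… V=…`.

L=588.058 V=19513.585

2πR = 2π·34 = 213.628300
per-turn = √(213.628300² + 9.5²) = √(45637.0508 + 90.25) = √45727.3008 = 213.839427
L = 2.75 × 213.839427 = 588.058426
V = π·3.25² × L = 33.183072 × 588.058426 = 19513.585314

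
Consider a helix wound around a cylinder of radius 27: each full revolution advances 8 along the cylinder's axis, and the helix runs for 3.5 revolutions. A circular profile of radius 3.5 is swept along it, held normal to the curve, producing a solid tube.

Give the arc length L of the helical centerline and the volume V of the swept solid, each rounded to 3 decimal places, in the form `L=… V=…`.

L=594.421 V=22875.995

2πR = 2π·27 = 169.646003
per-turn = √(169.646003² + 8²) = √(28779.7664 + 64) = √28843.7664 = 169.834527
L = 3.5 × 169.834527 = 594.420843
V = π·3.5² × L = 38.484510 × 594.420843 = 22875.994888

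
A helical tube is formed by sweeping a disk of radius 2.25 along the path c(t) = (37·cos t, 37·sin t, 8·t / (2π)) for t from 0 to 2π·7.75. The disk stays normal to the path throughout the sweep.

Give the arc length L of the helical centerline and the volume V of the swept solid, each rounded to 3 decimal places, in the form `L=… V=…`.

L=1802.770 V=28671.815

2πR = 2π·37 = 232.477856
per-turn = √(232.477856² + 8²) = √(54045.9537 + 64) = √54109.9537 = 232.615463
L = 7.75 × 232.615463 = 1802.769839
V = π·2.25² × L = 15.904313 × 1802.769839 = 28671.815449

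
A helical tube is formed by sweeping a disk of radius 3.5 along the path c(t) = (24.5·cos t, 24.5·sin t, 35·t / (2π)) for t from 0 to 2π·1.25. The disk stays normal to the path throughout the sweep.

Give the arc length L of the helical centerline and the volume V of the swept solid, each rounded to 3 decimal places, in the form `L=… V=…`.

2πR = 2π·24.5 = 153.938040
per-turn = √(153.938040² + 35²) = √(23696.9202 + 1225) = √24921.9202 = 157.866780
L = 1.25 × 157.866780 = 197.333475
V = π·3.5² × L = 38.484510 × 197.333475 = 7594.282084

L=197.333 V=7594.282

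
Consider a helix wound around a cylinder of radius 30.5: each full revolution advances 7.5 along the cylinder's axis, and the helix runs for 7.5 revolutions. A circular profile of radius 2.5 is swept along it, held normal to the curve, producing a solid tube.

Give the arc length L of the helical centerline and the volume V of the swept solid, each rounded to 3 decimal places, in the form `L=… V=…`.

L=1438.379 V=28242.504

2πR = 2π·30.5 = 191.637152
per-turn = √(191.637152² + 7.5²) = √(36724.7980 + 56.25) = √36781.0480 = 191.783857
L = 7.5 × 191.783857 = 1438.378931
V = π·2.5² × L = 19.634954 × 1438.378931 = 28242.504264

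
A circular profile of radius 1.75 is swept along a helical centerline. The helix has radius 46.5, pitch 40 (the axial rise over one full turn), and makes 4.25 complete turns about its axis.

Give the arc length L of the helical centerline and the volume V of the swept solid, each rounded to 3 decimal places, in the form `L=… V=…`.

L=1253.298 V=12058.136

2πR = 2π·46.5 = 292.168117
per-turn = √(292.168117² + 40²) = √(85362.2085 + 1600) = √86962.2085 = 294.893554
L = 4.25 × 294.893554 = 1253.297606
V = π·1.75² × L = 9.621128 × 1253.297606 = 12058.136069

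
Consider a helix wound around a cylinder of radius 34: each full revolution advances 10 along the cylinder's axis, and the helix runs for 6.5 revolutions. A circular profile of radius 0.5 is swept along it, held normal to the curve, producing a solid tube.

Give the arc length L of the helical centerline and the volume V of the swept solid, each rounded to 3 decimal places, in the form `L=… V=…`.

L=1390.104 V=1091.785

2πR = 2π·34 = 213.628300
per-turn = √(213.628300² + 10²) = √(45637.0508 + 100) = √45737.0508 = 213.862224
L = 6.5 × 213.862224 = 1390.104454
V = π·0.5² × L = 0.785398 × 1390.104454 = 1091.785485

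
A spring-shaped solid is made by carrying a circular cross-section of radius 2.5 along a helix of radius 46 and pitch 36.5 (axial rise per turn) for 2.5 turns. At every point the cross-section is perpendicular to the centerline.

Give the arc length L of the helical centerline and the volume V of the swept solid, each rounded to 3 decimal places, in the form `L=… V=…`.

L=728.305 V=14300.241

2πR = 2π·46 = 289.026524
per-turn = √(289.026524² + 36.5²) = √(83536.3317 + 1332.25) = √84868.5817 = 291.322127
L = 2.5 × 291.322127 = 728.305317
V = π·2.5² × L = 19.634954 × 728.305317 = 14300.241466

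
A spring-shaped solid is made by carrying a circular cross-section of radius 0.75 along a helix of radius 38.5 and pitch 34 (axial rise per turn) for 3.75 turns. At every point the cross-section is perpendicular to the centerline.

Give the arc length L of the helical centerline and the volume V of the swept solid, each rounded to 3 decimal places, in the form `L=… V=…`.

L=916.051 V=1618.796

2πR = 2π·38.5 = 241.902634
per-turn = √(241.902634² + 34²) = √(58516.8845 + 1156) = √59672.8845 = 244.280340
L = 3.75 × 244.280340 = 916.051275
V = π·0.75² × L = 1.767146 × 916.051275 = 1618.796225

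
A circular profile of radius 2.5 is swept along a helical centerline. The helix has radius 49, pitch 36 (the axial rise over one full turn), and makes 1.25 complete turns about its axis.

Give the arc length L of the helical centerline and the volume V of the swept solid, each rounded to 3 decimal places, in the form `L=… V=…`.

2πR = 2π·49 = 307.876080
per-turn = √(307.876080² + 36²) = √(94787.6807 + 1296) = √96083.6807 = 309.973677
L = 1.25 × 309.973677 = 387.467097
V = π·2.5² × L = 19.634954 × 387.467097 = 7607.898654

L=387.467 V=7607.899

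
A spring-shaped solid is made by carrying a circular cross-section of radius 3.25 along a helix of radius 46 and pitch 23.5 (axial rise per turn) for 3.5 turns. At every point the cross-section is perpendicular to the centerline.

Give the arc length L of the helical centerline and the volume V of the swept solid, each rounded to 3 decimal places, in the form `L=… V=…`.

L=1014.931 V=33678.532

2πR = 2π·46 = 289.026524
per-turn = √(289.026524² + 23.5²) = √(83536.3317 + 552.25) = √84088.5817 = 289.980313
L = 3.5 × 289.980313 = 1014.931094
V = π·3.25² × L = 33.183072 × 1014.931094 = 33678.531971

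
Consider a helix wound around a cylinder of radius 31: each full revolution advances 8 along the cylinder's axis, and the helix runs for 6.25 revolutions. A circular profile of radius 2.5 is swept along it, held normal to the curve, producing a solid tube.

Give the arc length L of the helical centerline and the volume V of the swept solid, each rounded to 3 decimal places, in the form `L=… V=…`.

2πR = 2π·31 = 194.778745
per-turn = √(194.778745² + 8²) = √(37938.7593 + 64) = √38002.7593 = 194.942964
L = 6.25 × 194.942964 = 1218.393527
V = π·2.5² × L = 19.634954 × 1218.393527 = 23923.100954

L=1218.394 V=23923.101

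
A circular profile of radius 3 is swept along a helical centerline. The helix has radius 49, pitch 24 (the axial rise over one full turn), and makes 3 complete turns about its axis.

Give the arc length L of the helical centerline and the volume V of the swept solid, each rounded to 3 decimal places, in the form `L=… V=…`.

L=926.430 V=26194.200

2πR = 2π·49 = 307.876080
per-turn = √(307.876080² + 24²) = √(94787.6807 + 576) = √95363.6807 = 308.810105
L = 3 × 308.810105 = 926.430314
V = π·3² × L = 28.274334 × 926.430314 = 26194.200006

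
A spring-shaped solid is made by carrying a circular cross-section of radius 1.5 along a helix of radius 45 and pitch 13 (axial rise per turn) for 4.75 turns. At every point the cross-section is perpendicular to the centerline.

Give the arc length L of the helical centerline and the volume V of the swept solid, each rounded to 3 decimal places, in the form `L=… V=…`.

2πR = 2π·45 = 282.743339
per-turn = √(282.743339² + 13²) = √(79943.7956 + 169) = √80112.7956 = 283.042039
L = 4.75 × 283.042039 = 1344.449684
V = π·1.5² × L = 7.068583 × 1344.449684 = 9503.354811

L=1344.450 V=9503.355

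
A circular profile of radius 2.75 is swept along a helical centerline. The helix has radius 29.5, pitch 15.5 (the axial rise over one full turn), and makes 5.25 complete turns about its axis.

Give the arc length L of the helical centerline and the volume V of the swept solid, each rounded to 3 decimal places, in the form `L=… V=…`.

2πR = 2π·29.5 = 185.353967
per-turn = √(185.353967² + 15.5²) = √(34356.0929 + 240.25) = √34596.3429 = 186.000922
L = 5.25 × 186.000922 = 976.504840
V = π·2.75² × L = 23.758294 × 976.504840 = 23200.089504

L=976.505 V=23200.090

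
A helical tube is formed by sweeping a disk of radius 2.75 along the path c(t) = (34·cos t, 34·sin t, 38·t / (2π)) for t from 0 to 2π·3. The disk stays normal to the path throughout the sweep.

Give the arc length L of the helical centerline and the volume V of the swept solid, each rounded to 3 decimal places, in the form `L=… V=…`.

L=650.945 V=15465.344

2πR = 2π·34 = 213.628300
per-turn = √(213.628300² + 38²) = √(45637.0508 + 1444) = √47081.0508 = 216.981683
L = 3 × 216.981683 = 650.945049
V = π·2.75² × L = 23.758294 × 650.945049 = 15465.344139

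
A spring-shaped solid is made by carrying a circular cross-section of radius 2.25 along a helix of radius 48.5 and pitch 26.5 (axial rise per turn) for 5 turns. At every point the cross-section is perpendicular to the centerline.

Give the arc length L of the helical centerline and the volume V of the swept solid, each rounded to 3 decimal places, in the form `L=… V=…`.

2πR = 2π·48.5 = 304.734487
per-turn = √(304.734487² + 26.5²) = √(92863.1078 + 702.25) = √93565.3578 = 305.884550
L = 5 × 305.884550 = 1529.422749
V = π·2.25² × L = 15.904313 × 1529.422749 = 24324.417817

L=1529.423 V=24324.418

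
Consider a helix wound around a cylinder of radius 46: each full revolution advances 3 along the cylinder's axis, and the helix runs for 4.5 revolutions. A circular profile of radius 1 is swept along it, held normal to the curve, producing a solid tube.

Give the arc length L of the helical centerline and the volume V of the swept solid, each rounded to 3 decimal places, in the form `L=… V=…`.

2πR = 2π·46 = 289.026524
per-turn = √(289.026524² + 3²) = √(83536.3317 + 9) = √83545.3317 = 289.042093
L = 4.5 × 289.042093 = 1300.689419
V = π·1² × L = 3.141593 × 1300.689419 = 4086.236325

L=1300.689 V=4086.236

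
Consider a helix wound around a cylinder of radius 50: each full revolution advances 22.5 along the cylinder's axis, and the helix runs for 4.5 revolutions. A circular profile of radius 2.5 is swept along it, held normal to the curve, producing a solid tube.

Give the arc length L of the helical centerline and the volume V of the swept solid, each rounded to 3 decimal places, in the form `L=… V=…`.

L=1417.338 V=27829.363

2πR = 2π·50 = 314.159265
per-turn = √(314.159265² + 22.5²) = √(98696.0440 + 506.25) = √99202.2940 = 314.963957
L = 4.5 × 314.963957 = 1417.337805
V = π·2.5² × L = 19.634954 × 1417.337805 = 27829.362726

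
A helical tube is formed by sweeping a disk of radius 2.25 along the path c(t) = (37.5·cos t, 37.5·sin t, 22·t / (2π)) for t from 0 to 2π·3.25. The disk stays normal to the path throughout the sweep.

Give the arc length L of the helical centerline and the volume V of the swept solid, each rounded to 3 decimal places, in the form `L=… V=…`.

L=769.094 V=12231.911

2πR = 2π·37.5 = 235.619449
per-turn = √(235.619449² + 22²) = √(55516.5248 + 484) = √56000.5248 = 236.644300
L = 3.25 × 236.644300 = 769.093975
V = π·2.25² × L = 15.904313 × 769.093975 = 12231.911161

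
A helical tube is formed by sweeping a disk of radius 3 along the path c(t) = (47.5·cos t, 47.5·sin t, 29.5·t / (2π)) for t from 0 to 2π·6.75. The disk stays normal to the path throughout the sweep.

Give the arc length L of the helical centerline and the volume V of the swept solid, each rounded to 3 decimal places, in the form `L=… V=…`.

2πR = 2π·47.5 = 298.451302
per-turn = √(298.451302² + 29.5²) = √(89073.1797 + 870.25) = √89943.4297 = 299.905701
L = 6.75 × 299.905701 = 2024.363484
V = π·3² × L = 28.274334 × 2024.363484 = 57237.529055

L=2024.363 V=57237.529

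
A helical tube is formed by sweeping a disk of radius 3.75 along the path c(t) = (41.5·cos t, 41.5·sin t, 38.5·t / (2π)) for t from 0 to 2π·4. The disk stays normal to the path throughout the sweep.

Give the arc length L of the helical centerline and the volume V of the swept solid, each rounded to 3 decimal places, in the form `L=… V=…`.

2πR = 2π·41.5 = 260.752190
per-turn = √(260.752190² + 38.5²) = √(67991.7047 + 1482.25) = √69473.9547 = 263.579124
L = 4 × 263.579124 = 1054.316497
V = π·3.75² × L = 44.178647 × 1054.316497 = 46578.276014

L=1054.316 V=46578.276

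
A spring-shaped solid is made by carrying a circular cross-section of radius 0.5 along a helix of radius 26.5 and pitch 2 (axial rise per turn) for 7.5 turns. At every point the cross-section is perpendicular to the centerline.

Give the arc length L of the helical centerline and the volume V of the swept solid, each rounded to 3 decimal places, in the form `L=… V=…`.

2πR = 2π·26.5 = 166.504411
per-turn = √(166.504411² + 2²) = √(27723.7188 + 4) = √27727.7188 = 166.516422
L = 7.5 × 166.516422 = 1248.873164
V = π·0.5² × L = 0.785398 × 1248.873164 = 980.862690

L=1248.873 V=980.863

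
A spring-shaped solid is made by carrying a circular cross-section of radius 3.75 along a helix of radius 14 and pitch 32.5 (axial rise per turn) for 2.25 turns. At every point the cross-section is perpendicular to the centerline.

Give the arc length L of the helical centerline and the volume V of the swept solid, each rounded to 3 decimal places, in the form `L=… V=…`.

L=210.997 V=9321.561

2πR = 2π·14 = 87.964594
per-turn = √(87.964594² + 32.5²) = √(7737.7699 + 1056.25) = √8794.0199 = 93.776435
L = 2.25 × 93.776435 = 210.996980
V = π·3.75² × L = 44.178647 × 210.996980 = 9321.561024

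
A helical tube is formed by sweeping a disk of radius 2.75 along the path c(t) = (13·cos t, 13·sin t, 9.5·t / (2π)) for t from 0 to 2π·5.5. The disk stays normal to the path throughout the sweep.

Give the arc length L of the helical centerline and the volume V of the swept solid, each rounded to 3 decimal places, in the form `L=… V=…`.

L=452.276 V=10745.307

2πR = 2π·13 = 81.681409
per-turn = √(81.681409² + 9.5²) = √(6671.8526 + 90.25) = √6762.1026 = 82.232005
L = 5.5 × 82.232005 = 452.276025
V = π·2.75² × L = 23.758294 × 452.276025 = 10745.306974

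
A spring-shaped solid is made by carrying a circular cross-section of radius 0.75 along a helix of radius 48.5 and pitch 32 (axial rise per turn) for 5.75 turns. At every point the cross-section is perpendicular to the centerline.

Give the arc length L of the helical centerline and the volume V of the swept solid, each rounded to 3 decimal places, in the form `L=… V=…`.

2πR = 2π·48.5 = 304.734487
per-turn = √(304.734487² + 32²) = √(92863.1078 + 1024) = √93887.1078 = 306.410032
L = 5.75 × 306.410032 = 1761.857685
V = π·0.75² × L = 1.767146 × 1761.857685 = 3113.459527

L=1761.858 V=3113.460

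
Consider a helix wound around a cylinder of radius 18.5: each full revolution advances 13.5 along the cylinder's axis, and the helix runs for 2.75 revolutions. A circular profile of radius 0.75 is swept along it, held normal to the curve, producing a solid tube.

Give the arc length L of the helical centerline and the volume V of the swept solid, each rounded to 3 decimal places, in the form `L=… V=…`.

2πR = 2π·18.5 = 116.238928
per-turn = √(116.238928² + 13.5²) = √(13511.4884 + 182.25) = √13693.7384 = 117.020248
L = 2.75 × 117.020248 = 321.805682
V = π·0.75² × L = 1.767146 × 321.805682 = 568.677581

L=321.806 V=568.678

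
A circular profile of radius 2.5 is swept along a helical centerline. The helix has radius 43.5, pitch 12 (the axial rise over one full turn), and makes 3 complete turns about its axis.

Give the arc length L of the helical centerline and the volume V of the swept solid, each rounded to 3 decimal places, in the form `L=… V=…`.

2πR = 2π·43.5 = 273.318561
per-turn = √(273.318561² + 12²) = √(74703.0357 + 144) = √74847.0357 = 273.581863
L = 3 × 273.581863 = 820.745589
V = π·2.5² × L = 19.634954 × 820.745589 = 16115.301950

L=820.746 V=16115.302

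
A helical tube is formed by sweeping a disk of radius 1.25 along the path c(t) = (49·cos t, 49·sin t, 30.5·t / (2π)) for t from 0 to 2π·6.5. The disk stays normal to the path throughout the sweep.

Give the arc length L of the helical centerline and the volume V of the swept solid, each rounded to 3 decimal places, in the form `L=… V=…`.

2πR = 2π·49 = 307.876080
per-turn = √(307.876080² + 30.5²) = √(94787.6807 + 930.25) = √95717.9307 = 309.383145
L = 6.5 × 309.383145 = 2010.990445
V = π·1.25² × L = 4.908739 × 2010.990445 = 9871.426264

L=2010.990 V=9871.426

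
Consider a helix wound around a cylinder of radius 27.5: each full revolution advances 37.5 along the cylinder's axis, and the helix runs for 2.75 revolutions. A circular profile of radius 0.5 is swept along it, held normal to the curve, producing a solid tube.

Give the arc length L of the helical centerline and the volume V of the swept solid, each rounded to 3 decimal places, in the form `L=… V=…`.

2πR = 2π·27.5 = 172.787596
per-turn = √(172.787596² + 37.5²) = √(29855.5533 + 1406.25) = √31261.8033 = 176.810077
L = 2.75 × 176.810077 = 486.227712
V = π·0.5² × L = 0.785398 × 486.227712 = 381.882352

L=486.228 V=381.882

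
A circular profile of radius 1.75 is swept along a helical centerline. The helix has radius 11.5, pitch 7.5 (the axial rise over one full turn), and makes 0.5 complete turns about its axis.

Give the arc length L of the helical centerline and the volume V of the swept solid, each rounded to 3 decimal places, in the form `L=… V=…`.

L=36.322 V=349.463

2πR = 2π·11.5 = 72.256631
per-turn = √(72.256631² + 7.5²) = √(5221.0207 + 56.25) = √5277.2707 = 72.644826
L = 0.5 × 72.644826 = 36.322413
V = π·1.75² × L = 9.621128 × 36.322413 = 349.462566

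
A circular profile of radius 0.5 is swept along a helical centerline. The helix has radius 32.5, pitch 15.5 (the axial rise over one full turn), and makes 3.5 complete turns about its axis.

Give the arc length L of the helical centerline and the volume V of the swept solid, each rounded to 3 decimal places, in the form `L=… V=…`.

L=716.768 V=562.948

2πR = 2π·32.5 = 204.203522
per-turn = √(204.203522² + 15.5²) = √(41699.0786 + 240.25) = √41939.3286 = 204.790939
L = 3.5 × 204.790939 = 716.768286
V = π·0.5² × L = 0.785398 × 716.768286 = 562.948495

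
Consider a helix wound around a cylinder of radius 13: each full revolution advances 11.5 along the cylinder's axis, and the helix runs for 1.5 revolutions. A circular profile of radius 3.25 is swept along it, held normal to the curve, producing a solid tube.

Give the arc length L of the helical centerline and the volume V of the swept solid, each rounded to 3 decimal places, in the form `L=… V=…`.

L=123.730 V=4105.757

2πR = 2π·13 = 81.681409
per-turn = √(81.681409² + 11.5²) = √(6671.8526 + 132.25) = √6804.1026 = 82.486984
L = 1.5 × 82.486984 = 123.730476
V = π·3.25² × L = 33.183072 × 123.730476 = 4105.757357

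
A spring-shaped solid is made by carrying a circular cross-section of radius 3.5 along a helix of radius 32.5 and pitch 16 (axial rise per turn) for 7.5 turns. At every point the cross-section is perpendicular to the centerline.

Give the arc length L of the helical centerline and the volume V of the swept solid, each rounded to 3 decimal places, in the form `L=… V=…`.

2πR = 2π·32.5 = 204.203522
per-turn = √(204.203522² + 16²) = √(41699.0786 + 256) = √41955.0786 = 204.829389
L = 7.5 × 204.829389 = 1536.220417
V = π·3.5² × L = 38.484510 × 1536.220417 = 59120.690027

L=1536.220 V=59120.690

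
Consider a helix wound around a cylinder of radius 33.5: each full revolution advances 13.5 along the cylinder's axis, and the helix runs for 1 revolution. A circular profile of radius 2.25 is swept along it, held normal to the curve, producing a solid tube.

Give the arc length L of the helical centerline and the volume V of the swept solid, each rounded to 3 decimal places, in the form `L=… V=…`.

2πR = 2π·33.5 = 210.486708
per-turn = √(210.486708² + 13.5²) = √(44304.6542 + 182.25) = √44486.9042 = 210.919189
L = 1 × 210.919189 = 210.919189
V = π·2.25² × L = 15.904313 × 210.919189 = 3354.524754

L=210.919 V=3354.525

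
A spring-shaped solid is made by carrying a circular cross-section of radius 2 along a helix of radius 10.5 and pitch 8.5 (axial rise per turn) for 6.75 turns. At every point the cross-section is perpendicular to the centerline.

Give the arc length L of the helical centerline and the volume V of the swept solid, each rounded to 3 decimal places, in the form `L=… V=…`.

2πR = 2π·10.5 = 65.973446
per-turn = √(65.973446² + 8.5²) = √(4352.4955 + 72.25) = √4424.7455 = 66.518761
L = 6.75 × 66.518761 = 449.001636
V = π·2² × L = 12.566371 × 449.001636 = 5642.320958

L=449.002 V=5642.321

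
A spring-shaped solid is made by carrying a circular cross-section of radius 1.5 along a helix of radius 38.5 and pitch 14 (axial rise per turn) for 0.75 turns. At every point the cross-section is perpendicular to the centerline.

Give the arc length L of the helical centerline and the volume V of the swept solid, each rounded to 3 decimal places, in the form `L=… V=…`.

2πR = 2π·38.5 = 241.902634
per-turn = √(241.902634² + 14²) = √(58516.8845 + 196) = √58712.8845 = 242.307417
L = 0.75 × 242.307417 = 181.730563
V = π·1.5² × L = 7.068583 × 181.730563 = 1284.577654

L=181.731 V=1284.578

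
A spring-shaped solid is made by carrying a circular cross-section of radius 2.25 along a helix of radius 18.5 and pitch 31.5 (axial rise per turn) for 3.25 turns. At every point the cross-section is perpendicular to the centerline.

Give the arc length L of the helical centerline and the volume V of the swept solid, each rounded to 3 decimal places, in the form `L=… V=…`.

L=391.402 V=6224.984

2πR = 2π·18.5 = 116.238928
per-turn = √(116.238928² + 31.5²) = √(13511.4884 + 992.25) = √14503.7384 = 120.431468
L = 3.25 × 120.431468 = 391.402270
V = π·2.25² × L = 15.904313 × 391.402270 = 6224.984139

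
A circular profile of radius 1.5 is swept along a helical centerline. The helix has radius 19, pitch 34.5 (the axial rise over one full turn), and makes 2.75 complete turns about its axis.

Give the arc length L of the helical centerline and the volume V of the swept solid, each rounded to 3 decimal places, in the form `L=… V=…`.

2πR = 2π·19 = 119.380521
per-turn = √(119.380521² + 34.5²) = √(14251.7088 + 1190.25) = √15441.9588 = 124.265678
L = 2.75 × 124.265678 = 341.730615
V = π·1.5² × L = 7.068583 × 341.730615 = 2415.551375

L=341.731 V=2415.551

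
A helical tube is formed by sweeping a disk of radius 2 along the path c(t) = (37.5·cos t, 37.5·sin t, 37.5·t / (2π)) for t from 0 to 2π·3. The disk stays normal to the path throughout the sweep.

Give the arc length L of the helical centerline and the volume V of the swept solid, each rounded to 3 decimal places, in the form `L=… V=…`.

2πR = 2π·37.5 = 235.619449
per-turn = √(235.619449² + 37.5²) = √(55516.5248 + 1406.25) = √56922.7748 = 238.584942
L = 3 × 238.584942 = 715.754827
V = π·2² × L = 12.566371 × 715.754827 = 8994.440429

L=715.755 V=8994.440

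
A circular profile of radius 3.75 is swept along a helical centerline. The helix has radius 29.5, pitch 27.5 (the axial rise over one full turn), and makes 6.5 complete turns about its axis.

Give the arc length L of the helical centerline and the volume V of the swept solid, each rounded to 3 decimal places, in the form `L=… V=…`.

L=1217.989 V=53809.093

2πR = 2π·29.5 = 185.353967
per-turn = √(185.353967² + 27.5²) = √(34356.0929 + 756.25) = √35112.3429 = 187.382878
L = 6.5 × 187.382878 = 1217.988706
V = π·3.75² × L = 44.178647 × 1217.988706 = 53809.092724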